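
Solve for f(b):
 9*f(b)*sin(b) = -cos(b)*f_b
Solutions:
 f(b) = C1*cos(b)^9


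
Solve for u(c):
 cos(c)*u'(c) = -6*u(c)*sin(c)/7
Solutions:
 u(c) = C1*cos(c)^(6/7)


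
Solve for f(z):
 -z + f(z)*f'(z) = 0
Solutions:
 f(z) = -sqrt(C1 + z^2)
 f(z) = sqrt(C1 + z^2)


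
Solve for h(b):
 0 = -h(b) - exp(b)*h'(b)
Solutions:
 h(b) = C1*exp(exp(-b))


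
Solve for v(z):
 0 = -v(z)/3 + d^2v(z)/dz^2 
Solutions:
 v(z) = C1*exp(-sqrt(3)*z/3) + C2*exp(sqrt(3)*z/3)


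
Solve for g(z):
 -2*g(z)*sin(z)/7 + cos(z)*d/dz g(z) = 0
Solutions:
 g(z) = C1/cos(z)^(2/7)


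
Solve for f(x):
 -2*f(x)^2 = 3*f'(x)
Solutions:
 f(x) = 3/(C1 + 2*x)


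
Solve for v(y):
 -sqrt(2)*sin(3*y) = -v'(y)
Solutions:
 v(y) = C1 - sqrt(2)*cos(3*y)/3


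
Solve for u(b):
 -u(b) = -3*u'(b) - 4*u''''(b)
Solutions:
 u(b) = C1*exp(b*(-8/(1 + 3*sqrt(57))^(1/3) + (1 + 3*sqrt(57))^(1/3) + 4)/12)*sin(sqrt(3)*b*(8/(1 + 3*sqrt(57))^(1/3) + (1 + 3*sqrt(57))^(1/3))/12) + C2*exp(b*(-8/(1 + 3*sqrt(57))^(1/3) + (1 + 3*sqrt(57))^(1/3) + 4)/12)*cos(sqrt(3)*b*(8/(1 + 3*sqrt(57))^(1/3) + (1 + 3*sqrt(57))^(1/3))/12) + C3*exp(-b) + C4*exp(b*(-(1 + 3*sqrt(57))^(1/3) + 2 + 8/(1 + 3*sqrt(57))^(1/3))/6)


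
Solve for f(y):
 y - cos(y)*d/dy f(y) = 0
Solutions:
 f(y) = C1 + Integral(y/cos(y), y)


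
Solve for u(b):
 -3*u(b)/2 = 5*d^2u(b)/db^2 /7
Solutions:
 u(b) = C1*sin(sqrt(210)*b/10) + C2*cos(sqrt(210)*b/10)


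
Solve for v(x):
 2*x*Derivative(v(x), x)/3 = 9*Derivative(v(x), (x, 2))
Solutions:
 v(x) = C1 + C2*erfi(sqrt(3)*x/9)


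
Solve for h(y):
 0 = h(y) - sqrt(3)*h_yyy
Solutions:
 h(y) = C3*exp(3^(5/6)*y/3) + (C1*sin(3^(1/3)*y/2) + C2*cos(3^(1/3)*y/2))*exp(-3^(5/6)*y/6)


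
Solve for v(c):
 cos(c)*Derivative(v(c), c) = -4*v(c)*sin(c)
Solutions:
 v(c) = C1*cos(c)^4


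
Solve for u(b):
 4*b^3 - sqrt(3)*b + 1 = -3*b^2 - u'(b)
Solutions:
 u(b) = C1 - b^4 - b^3 + sqrt(3)*b^2/2 - b


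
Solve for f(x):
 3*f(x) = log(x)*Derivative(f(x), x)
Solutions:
 f(x) = C1*exp(3*li(x))


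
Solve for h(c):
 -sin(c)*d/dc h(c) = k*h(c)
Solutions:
 h(c) = C1*exp(k*(-log(cos(c) - 1) + log(cos(c) + 1))/2)


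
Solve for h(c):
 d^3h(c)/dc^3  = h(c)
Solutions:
 h(c) = C3*exp(c) + (C1*sin(sqrt(3)*c/2) + C2*cos(sqrt(3)*c/2))*exp(-c/2)


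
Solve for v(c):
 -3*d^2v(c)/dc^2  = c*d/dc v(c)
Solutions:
 v(c) = C1 + C2*erf(sqrt(6)*c/6)


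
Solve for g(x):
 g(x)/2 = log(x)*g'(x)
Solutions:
 g(x) = C1*exp(li(x)/2)


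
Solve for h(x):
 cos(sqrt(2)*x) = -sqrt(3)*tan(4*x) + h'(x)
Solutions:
 h(x) = C1 - sqrt(3)*log(cos(4*x))/4 + sqrt(2)*sin(sqrt(2)*x)/2


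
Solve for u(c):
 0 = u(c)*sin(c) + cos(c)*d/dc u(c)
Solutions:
 u(c) = C1*cos(c)


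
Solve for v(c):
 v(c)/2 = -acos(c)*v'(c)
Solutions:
 v(c) = C1*exp(-Integral(1/acos(c), c)/2)


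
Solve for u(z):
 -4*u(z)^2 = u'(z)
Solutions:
 u(z) = 1/(C1 + 4*z)


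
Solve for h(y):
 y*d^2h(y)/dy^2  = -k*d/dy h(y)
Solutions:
 h(y) = C1 + y^(1 - re(k))*(C2*sin(log(y)*Abs(im(k))) + C3*cos(log(y)*im(k)))


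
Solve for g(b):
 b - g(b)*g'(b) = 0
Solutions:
 g(b) = -sqrt(C1 + b^2)
 g(b) = sqrt(C1 + b^2)


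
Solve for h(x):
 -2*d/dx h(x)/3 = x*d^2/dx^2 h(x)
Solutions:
 h(x) = C1 + C2*x^(1/3)


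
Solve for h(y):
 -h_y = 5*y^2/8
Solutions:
 h(y) = C1 - 5*y^3/24


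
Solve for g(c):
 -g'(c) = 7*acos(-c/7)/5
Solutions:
 g(c) = C1 - 7*c*acos(-c/7)/5 - 7*sqrt(49 - c^2)/5


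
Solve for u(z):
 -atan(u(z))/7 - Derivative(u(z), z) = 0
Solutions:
 Integral(1/atan(_y), (_y, u(z))) = C1 - z/7


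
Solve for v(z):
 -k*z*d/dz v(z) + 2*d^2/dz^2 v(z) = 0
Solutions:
 v(z) = Piecewise((-sqrt(pi)*C1*erf(z*sqrt(-k)/2)/sqrt(-k) - C2, (k > 0) | (k < 0)), (-C1*z - C2, True))


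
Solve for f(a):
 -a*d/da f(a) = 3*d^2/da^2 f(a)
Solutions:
 f(a) = C1 + C2*erf(sqrt(6)*a/6)


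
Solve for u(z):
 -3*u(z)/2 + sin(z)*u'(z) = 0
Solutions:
 u(z) = C1*(cos(z) - 1)^(3/4)/(cos(z) + 1)^(3/4)


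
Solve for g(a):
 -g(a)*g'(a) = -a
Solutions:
 g(a) = -sqrt(C1 + a^2)
 g(a) = sqrt(C1 + a^2)


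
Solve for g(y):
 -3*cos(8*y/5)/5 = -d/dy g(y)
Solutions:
 g(y) = C1 + 3*sin(8*y/5)/8


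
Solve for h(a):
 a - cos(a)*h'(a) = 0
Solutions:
 h(a) = C1 + Integral(a/cos(a), a)


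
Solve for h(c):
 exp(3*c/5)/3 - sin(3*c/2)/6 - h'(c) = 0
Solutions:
 h(c) = C1 + 5*exp(3*c/5)/9 + cos(3*c/2)/9


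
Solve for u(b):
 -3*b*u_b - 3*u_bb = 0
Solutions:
 u(b) = C1 + C2*erf(sqrt(2)*b/2)


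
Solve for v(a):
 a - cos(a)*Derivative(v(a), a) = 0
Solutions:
 v(a) = C1 + Integral(a/cos(a), a)


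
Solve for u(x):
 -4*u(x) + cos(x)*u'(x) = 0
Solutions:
 u(x) = C1*(sin(x)^2 + 2*sin(x) + 1)/(sin(x)^2 - 2*sin(x) + 1)


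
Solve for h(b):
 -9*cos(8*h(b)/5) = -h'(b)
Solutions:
 -9*b - 5*log(sin(8*h(b)/5) - 1)/16 + 5*log(sin(8*h(b)/5) + 1)/16 = C1


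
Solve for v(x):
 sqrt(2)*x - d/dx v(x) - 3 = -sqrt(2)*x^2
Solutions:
 v(x) = C1 + sqrt(2)*x^3/3 + sqrt(2)*x^2/2 - 3*x


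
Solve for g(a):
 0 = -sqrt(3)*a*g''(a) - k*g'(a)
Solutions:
 g(a) = C1 + a^(-sqrt(3)*re(k)/3 + 1)*(C2*sin(sqrt(3)*log(a)*Abs(im(k))/3) + C3*cos(sqrt(3)*log(a)*im(k)/3))


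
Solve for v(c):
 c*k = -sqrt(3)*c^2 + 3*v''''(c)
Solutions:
 v(c) = C1 + C2*c + C3*c^2 + C4*c^3 + sqrt(3)*c^6/1080 + c^5*k/360


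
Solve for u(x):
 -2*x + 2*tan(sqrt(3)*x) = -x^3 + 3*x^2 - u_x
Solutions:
 u(x) = C1 - x^4/4 + x^3 + x^2 + 2*sqrt(3)*log(cos(sqrt(3)*x))/3


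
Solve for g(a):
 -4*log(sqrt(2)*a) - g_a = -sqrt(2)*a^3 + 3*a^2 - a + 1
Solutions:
 g(a) = C1 + sqrt(2)*a^4/4 - a^3 + a^2/2 - 4*a*log(a) - a*log(4) + 3*a


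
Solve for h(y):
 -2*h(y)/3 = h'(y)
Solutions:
 h(y) = C1*exp(-2*y/3)


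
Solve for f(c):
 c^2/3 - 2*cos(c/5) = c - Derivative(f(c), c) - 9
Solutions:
 f(c) = C1 - c^3/9 + c^2/2 - 9*c + 10*sin(c/5)


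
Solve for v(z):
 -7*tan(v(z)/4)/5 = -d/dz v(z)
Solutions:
 v(z) = -4*asin(C1*exp(7*z/20)) + 4*pi
 v(z) = 4*asin(C1*exp(7*z/20))


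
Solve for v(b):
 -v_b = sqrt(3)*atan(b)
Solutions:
 v(b) = C1 - sqrt(3)*(b*atan(b) - log(b^2 + 1)/2)


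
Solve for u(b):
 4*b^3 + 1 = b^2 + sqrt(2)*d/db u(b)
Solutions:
 u(b) = C1 + sqrt(2)*b^4/2 - sqrt(2)*b^3/6 + sqrt(2)*b/2


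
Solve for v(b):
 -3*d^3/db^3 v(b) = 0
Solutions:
 v(b) = C1 + C2*b + C3*b^2


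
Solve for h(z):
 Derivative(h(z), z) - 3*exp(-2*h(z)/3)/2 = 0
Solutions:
 h(z) = 3*log(-sqrt(C1 + 3*z)) - 3*log(3)/2
 h(z) = 3*log(C1 + 3*z)/2 - 3*log(3)/2


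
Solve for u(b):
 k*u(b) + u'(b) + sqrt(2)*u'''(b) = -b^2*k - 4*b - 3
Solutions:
 u(b) = C1*exp(b*(-6^(1/3)*(9*sqrt(2)*k + 2*sqrt(3)*sqrt(27*k^2/2 + sqrt(2)))^(1/3) + 2*2^(1/6)*3^(2/3)/(9*sqrt(2)*k + 2*sqrt(3)*sqrt(27*k^2/2 + sqrt(2)))^(1/3))/6) + C2*exp(b*(6^(1/3)*(9*sqrt(2)*k + 2*sqrt(3)*sqrt(27*k^2/2 + sqrt(2)))^(1/3)/12 - 2^(1/3)*3^(5/6)*I*(9*sqrt(2)*k + 2*sqrt(3)*sqrt(27*k^2/2 + sqrt(2)))^(1/3)/12 + 2*sqrt(2)/((-6^(1/3) + 2^(1/3)*3^(5/6)*I)*(9*sqrt(2)*k + 2*sqrt(3)*sqrt(27*k^2/2 + sqrt(2)))^(1/3)))) + C3*exp(b*(6^(1/3)*(9*sqrt(2)*k + 2*sqrt(3)*sqrt(27*k^2/2 + sqrt(2)))^(1/3)/12 + 2^(1/3)*3^(5/6)*I*(9*sqrt(2)*k + 2*sqrt(3)*sqrt(27*k^2/2 + sqrt(2)))^(1/3)/12 - 2*sqrt(2)/((6^(1/3) + 2^(1/3)*3^(5/6)*I)*(9*sqrt(2)*k + 2*sqrt(3)*sqrt(27*k^2/2 + sqrt(2)))^(1/3)))) - b^2 - 2*b/k - 3/k + 2/k^2


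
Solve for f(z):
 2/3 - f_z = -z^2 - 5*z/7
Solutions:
 f(z) = C1 + z^3/3 + 5*z^2/14 + 2*z/3


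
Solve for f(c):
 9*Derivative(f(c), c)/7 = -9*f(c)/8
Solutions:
 f(c) = C1*exp(-7*c/8)


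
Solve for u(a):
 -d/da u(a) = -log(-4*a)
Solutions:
 u(a) = C1 + a*log(-a) + a*(-1 + 2*log(2))


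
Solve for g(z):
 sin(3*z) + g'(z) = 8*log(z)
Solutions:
 g(z) = C1 + 8*z*log(z) - 8*z + cos(3*z)/3


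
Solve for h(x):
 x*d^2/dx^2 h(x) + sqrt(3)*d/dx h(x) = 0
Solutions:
 h(x) = C1 + C2*x^(1 - sqrt(3))


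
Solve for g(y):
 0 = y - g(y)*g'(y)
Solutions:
 g(y) = -sqrt(C1 + y^2)
 g(y) = sqrt(C1 + y^2)


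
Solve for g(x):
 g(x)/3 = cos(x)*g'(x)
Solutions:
 g(x) = C1*(sin(x) + 1)^(1/6)/(sin(x) - 1)^(1/6)


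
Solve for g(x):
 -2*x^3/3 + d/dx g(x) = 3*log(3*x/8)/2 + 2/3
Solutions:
 g(x) = C1 + x^4/6 + 3*x*log(x)/2 - 9*x*log(2)/2 - 5*x/6 + 3*x*log(3)/2


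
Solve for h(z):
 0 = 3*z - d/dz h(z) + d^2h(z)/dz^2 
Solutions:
 h(z) = C1 + C2*exp(z) + 3*z^2/2 + 3*z


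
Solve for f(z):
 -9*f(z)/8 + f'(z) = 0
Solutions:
 f(z) = C1*exp(9*z/8)


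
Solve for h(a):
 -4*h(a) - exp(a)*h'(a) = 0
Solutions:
 h(a) = C1*exp(4*exp(-a))


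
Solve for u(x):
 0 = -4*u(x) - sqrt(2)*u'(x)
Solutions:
 u(x) = C1*exp(-2*sqrt(2)*x)


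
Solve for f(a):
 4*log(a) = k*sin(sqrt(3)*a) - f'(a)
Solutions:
 f(a) = C1 - 4*a*log(a) + 4*a - sqrt(3)*k*cos(sqrt(3)*a)/3


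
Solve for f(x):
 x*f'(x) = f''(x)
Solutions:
 f(x) = C1 + C2*erfi(sqrt(2)*x/2)


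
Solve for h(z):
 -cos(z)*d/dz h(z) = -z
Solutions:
 h(z) = C1 + Integral(z/cos(z), z)


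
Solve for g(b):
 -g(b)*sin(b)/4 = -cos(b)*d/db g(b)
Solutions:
 g(b) = C1/cos(b)^(1/4)


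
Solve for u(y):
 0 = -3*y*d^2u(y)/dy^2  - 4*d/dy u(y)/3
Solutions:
 u(y) = C1 + C2*y^(5/9)


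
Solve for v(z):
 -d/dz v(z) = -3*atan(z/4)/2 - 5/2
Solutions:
 v(z) = C1 + 3*z*atan(z/4)/2 + 5*z/2 - 3*log(z^2 + 16)


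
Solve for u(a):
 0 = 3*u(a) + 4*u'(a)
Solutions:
 u(a) = C1*exp(-3*a/4)


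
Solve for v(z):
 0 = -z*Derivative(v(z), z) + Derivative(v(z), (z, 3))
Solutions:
 v(z) = C1 + Integral(C2*airyai(z) + C3*airybi(z), z)


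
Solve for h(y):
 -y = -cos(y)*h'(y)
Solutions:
 h(y) = C1 + Integral(y/cos(y), y)


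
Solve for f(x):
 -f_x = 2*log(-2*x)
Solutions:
 f(x) = C1 - 2*x*log(-x) + 2*x*(1 - log(2))


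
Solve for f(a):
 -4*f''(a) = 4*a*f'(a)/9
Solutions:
 f(a) = C1 + C2*erf(sqrt(2)*a/6)


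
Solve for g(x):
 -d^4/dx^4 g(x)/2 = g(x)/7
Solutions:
 g(x) = (C1*sin(14^(3/4)*x/14) + C2*cos(14^(3/4)*x/14))*exp(-14^(3/4)*x/14) + (C3*sin(14^(3/4)*x/14) + C4*cos(14^(3/4)*x/14))*exp(14^(3/4)*x/14)


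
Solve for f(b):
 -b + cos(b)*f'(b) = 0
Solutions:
 f(b) = C1 + Integral(b/cos(b), b)


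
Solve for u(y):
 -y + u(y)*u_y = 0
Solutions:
 u(y) = -sqrt(C1 + y^2)
 u(y) = sqrt(C1 + y^2)


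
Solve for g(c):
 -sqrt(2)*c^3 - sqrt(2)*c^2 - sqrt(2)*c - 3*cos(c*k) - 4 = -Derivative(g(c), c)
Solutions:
 g(c) = C1 + sqrt(2)*c^4/4 + sqrt(2)*c^3/3 + sqrt(2)*c^2/2 + 4*c + 3*sin(c*k)/k


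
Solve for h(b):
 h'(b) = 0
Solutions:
 h(b) = C1


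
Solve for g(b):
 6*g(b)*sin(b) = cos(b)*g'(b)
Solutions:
 g(b) = C1/cos(b)^6


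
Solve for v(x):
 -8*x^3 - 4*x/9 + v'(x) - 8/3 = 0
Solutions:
 v(x) = C1 + 2*x^4 + 2*x^2/9 + 8*x/3


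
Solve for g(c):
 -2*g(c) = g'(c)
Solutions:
 g(c) = C1*exp(-2*c)


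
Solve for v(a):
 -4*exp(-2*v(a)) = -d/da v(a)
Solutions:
 v(a) = log(-sqrt(C1 + 8*a))
 v(a) = log(C1 + 8*a)/2


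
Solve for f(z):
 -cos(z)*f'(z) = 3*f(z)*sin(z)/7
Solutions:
 f(z) = C1*cos(z)^(3/7)


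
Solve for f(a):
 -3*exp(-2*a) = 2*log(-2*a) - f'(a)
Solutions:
 f(a) = C1 + 2*a*log(-a) + 2*a*(-1 + log(2)) - 3*exp(-2*a)/2


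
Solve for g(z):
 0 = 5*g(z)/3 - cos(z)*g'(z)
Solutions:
 g(z) = C1*(sin(z) + 1)^(5/6)/(sin(z) - 1)^(5/6)


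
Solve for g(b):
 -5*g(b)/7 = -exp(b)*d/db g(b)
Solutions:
 g(b) = C1*exp(-5*exp(-b)/7)


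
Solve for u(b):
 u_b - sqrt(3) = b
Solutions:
 u(b) = C1 + b^2/2 + sqrt(3)*b


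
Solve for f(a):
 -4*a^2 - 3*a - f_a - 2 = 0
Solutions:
 f(a) = C1 - 4*a^3/3 - 3*a^2/2 - 2*a


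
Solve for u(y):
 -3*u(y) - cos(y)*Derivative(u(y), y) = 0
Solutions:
 u(y) = C1*(sin(y) - 1)^(3/2)/(sin(y) + 1)^(3/2)


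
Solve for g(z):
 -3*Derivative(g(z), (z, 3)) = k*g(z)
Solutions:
 g(z) = C1*exp(3^(2/3)*z*(-k)^(1/3)/3) + C2*exp(z*(-k)^(1/3)*(-3^(2/3) + 3*3^(1/6)*I)/6) + C3*exp(-z*(-k)^(1/3)*(3^(2/3) + 3*3^(1/6)*I)/6)


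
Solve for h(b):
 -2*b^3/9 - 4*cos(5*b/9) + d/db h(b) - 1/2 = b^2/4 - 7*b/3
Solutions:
 h(b) = C1 + b^4/18 + b^3/12 - 7*b^2/6 + b/2 + 36*sin(5*b/9)/5


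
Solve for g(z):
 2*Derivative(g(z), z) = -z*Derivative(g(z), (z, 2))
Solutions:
 g(z) = C1 + C2/z


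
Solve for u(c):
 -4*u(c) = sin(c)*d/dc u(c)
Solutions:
 u(c) = C1*(cos(c)^2 + 2*cos(c) + 1)/(cos(c)^2 - 2*cos(c) + 1)


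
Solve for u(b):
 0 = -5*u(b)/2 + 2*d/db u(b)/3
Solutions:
 u(b) = C1*exp(15*b/4)


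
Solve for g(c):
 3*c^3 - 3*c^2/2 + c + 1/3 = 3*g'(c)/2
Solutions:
 g(c) = C1 + c^4/2 - c^3/3 + c^2/3 + 2*c/9


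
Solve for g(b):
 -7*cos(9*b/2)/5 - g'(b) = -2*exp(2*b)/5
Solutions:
 g(b) = C1 + exp(2*b)/5 - 14*sin(9*b/2)/45


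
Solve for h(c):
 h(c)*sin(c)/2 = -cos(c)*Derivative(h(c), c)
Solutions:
 h(c) = C1*sqrt(cos(c))


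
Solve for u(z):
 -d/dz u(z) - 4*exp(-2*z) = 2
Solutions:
 u(z) = C1 - 2*z + 2*exp(-2*z)


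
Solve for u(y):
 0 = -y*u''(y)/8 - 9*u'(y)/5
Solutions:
 u(y) = C1 + C2/y^(67/5)


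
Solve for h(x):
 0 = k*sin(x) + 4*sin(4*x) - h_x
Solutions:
 h(x) = C1 - k*cos(x) - cos(4*x)


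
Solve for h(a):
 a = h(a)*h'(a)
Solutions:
 h(a) = -sqrt(C1 + a^2)
 h(a) = sqrt(C1 + a^2)


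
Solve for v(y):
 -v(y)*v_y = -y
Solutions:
 v(y) = -sqrt(C1 + y^2)
 v(y) = sqrt(C1 + y^2)


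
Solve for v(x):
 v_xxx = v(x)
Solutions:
 v(x) = C3*exp(x) + (C1*sin(sqrt(3)*x/2) + C2*cos(sqrt(3)*x/2))*exp(-x/2)


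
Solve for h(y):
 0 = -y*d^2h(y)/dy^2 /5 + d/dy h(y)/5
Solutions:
 h(y) = C1 + C2*y^2


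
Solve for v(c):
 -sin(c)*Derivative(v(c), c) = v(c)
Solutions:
 v(c) = C1*sqrt(cos(c) + 1)/sqrt(cos(c) - 1)


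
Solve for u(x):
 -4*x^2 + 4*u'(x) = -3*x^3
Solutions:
 u(x) = C1 - 3*x^4/16 + x^3/3


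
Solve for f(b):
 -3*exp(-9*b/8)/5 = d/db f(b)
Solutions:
 f(b) = C1 + 8*exp(-9*b/8)/15


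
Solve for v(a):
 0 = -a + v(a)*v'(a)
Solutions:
 v(a) = -sqrt(C1 + a^2)
 v(a) = sqrt(C1 + a^2)


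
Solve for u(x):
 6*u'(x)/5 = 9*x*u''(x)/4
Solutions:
 u(x) = C1 + C2*x^(23/15)


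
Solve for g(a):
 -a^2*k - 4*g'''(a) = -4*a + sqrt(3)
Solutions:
 g(a) = C1 + C2*a + C3*a^2 - a^5*k/240 + a^4/24 - sqrt(3)*a^3/24


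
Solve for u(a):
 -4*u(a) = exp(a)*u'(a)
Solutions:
 u(a) = C1*exp(4*exp(-a))


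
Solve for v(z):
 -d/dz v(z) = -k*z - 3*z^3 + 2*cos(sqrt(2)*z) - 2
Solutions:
 v(z) = C1 + k*z^2/2 + 3*z^4/4 + 2*z - sqrt(2)*sin(sqrt(2)*z)


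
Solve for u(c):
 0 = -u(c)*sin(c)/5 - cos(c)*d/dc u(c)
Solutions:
 u(c) = C1*cos(c)^(1/5)


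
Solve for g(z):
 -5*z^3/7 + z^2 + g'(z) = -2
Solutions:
 g(z) = C1 + 5*z^4/28 - z^3/3 - 2*z


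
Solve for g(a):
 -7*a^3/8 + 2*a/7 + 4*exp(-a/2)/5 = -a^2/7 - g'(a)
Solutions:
 g(a) = C1 + 7*a^4/32 - a^3/21 - a^2/7 + 8*exp(-a/2)/5


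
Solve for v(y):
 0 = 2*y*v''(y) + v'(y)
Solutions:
 v(y) = C1 + C2*sqrt(y)


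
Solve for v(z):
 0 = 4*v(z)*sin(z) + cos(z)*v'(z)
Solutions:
 v(z) = C1*cos(z)^4


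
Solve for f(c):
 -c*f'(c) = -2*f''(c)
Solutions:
 f(c) = C1 + C2*erfi(c/2)


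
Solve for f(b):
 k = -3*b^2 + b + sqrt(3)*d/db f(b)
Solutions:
 f(b) = C1 + sqrt(3)*b^3/3 - sqrt(3)*b^2/6 + sqrt(3)*b*k/3


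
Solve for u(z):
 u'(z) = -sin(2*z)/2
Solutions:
 u(z) = C1 + cos(2*z)/4


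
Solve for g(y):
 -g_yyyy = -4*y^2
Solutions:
 g(y) = C1 + C2*y + C3*y^2 + C4*y^3 + y^6/90


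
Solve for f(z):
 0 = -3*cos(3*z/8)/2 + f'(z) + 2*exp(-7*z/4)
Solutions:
 f(z) = C1 + 4*sin(3*z/8) + 8*exp(-7*z/4)/7


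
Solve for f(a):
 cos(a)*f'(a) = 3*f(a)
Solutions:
 f(a) = C1*(sin(a) + 1)^(3/2)/(sin(a) - 1)^(3/2)


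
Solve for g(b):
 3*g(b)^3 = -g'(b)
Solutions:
 g(b) = -sqrt(2)*sqrt(-1/(C1 - 3*b))/2
 g(b) = sqrt(2)*sqrt(-1/(C1 - 3*b))/2


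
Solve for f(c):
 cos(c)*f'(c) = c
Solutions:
 f(c) = C1 + Integral(c/cos(c), c)


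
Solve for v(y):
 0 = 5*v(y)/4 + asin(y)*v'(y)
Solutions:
 v(y) = C1*exp(-5*Integral(1/asin(y), y)/4)


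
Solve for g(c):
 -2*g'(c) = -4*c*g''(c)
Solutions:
 g(c) = C1 + C2*c^(3/2)


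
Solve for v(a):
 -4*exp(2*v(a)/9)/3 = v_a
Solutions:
 v(a) = 9*log(-sqrt(-1/(C1 - 4*a))) - 9*log(2) + 9*log(6)/2 + 9*log(3)
 v(a) = 9*log(-1/(C1 - 4*a))/2 - 9*log(2) + 9*log(6)/2 + 9*log(3)


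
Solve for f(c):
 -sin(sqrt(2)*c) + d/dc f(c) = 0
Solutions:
 f(c) = C1 - sqrt(2)*cos(sqrt(2)*c)/2


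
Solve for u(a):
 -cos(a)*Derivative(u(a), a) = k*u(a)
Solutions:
 u(a) = C1*exp(k*(log(sin(a) - 1) - log(sin(a) + 1))/2)


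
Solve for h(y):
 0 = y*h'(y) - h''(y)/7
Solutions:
 h(y) = C1 + C2*erfi(sqrt(14)*y/2)


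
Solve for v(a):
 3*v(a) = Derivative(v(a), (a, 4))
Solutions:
 v(a) = C1*exp(-3^(1/4)*a) + C2*exp(3^(1/4)*a) + C3*sin(3^(1/4)*a) + C4*cos(3^(1/4)*a)


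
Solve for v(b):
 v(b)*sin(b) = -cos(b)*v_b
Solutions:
 v(b) = C1*cos(b)


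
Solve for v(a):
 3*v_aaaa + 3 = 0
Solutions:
 v(a) = C1 + C2*a + C3*a^2 + C4*a^3 - a^4/24


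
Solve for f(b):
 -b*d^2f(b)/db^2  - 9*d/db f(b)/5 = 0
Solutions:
 f(b) = C1 + C2/b^(4/5)


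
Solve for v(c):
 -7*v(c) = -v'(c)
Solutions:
 v(c) = C1*exp(7*c)


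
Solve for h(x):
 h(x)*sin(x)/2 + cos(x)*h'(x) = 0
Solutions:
 h(x) = C1*sqrt(cos(x))


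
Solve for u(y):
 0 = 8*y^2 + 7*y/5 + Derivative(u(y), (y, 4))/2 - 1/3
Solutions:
 u(y) = C1 + C2*y + C3*y^2 + C4*y^3 - 2*y^6/45 - 7*y^5/300 + y^4/36


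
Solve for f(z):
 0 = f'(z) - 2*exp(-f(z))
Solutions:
 f(z) = log(C1 + 2*z)


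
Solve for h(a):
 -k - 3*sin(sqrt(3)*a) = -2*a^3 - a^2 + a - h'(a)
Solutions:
 h(a) = C1 - a^4/2 - a^3/3 + a^2/2 + a*k - sqrt(3)*cos(sqrt(3)*a)


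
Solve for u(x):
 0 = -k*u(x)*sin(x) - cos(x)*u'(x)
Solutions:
 u(x) = C1*exp(k*log(cos(x)))


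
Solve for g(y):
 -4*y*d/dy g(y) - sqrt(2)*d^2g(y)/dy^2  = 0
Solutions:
 g(y) = C1 + C2*erf(2^(1/4)*y)


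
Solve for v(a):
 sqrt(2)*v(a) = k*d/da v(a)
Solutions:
 v(a) = C1*exp(sqrt(2)*a/k)


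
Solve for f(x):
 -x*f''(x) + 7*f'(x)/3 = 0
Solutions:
 f(x) = C1 + C2*x^(10/3)


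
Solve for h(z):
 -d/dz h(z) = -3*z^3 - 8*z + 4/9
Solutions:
 h(z) = C1 + 3*z^4/4 + 4*z^2 - 4*z/9


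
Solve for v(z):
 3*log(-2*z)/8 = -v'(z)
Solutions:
 v(z) = C1 - 3*z*log(-z)/8 + 3*z*(1 - log(2))/8


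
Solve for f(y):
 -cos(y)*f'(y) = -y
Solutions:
 f(y) = C1 + Integral(y/cos(y), y)


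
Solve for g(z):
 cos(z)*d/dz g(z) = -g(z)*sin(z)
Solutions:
 g(z) = C1*cos(z)


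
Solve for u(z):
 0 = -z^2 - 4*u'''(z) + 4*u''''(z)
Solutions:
 u(z) = C1 + C2*z + C3*z^2 + C4*exp(z) - z^5/240 - z^4/48 - z^3/12


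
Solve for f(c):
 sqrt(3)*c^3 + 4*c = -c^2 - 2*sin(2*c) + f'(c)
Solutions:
 f(c) = C1 + sqrt(3)*c^4/4 + c^3/3 + 2*c^2 - cos(2*c)


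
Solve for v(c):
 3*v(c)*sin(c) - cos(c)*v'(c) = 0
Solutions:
 v(c) = C1/cos(c)^3


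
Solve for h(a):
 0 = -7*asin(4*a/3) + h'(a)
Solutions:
 h(a) = C1 + 7*a*asin(4*a/3) + 7*sqrt(9 - 16*a^2)/4


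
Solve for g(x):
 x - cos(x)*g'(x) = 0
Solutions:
 g(x) = C1 + Integral(x/cos(x), x)


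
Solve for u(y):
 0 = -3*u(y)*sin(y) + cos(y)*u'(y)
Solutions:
 u(y) = C1/cos(y)^3


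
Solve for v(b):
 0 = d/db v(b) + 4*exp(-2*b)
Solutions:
 v(b) = C1 + 2*exp(-2*b)


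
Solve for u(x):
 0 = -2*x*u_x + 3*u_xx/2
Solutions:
 u(x) = C1 + C2*erfi(sqrt(6)*x/3)


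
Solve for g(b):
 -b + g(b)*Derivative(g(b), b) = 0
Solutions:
 g(b) = -sqrt(C1 + b^2)
 g(b) = sqrt(C1 + b^2)


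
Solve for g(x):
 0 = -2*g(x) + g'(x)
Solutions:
 g(x) = C1*exp(2*x)


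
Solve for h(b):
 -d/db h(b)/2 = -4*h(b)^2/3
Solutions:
 h(b) = -3/(C1 + 8*b)


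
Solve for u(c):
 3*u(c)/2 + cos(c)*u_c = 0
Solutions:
 u(c) = C1*(sin(c) - 1)^(3/4)/(sin(c) + 1)^(3/4)


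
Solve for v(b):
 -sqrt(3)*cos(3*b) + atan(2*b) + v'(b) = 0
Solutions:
 v(b) = C1 - b*atan(2*b) + log(4*b^2 + 1)/4 + sqrt(3)*sin(3*b)/3


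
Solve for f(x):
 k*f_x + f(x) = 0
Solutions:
 f(x) = C1*exp(-x/k)


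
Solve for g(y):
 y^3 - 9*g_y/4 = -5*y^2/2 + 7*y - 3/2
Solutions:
 g(y) = C1 + y^4/9 + 10*y^3/27 - 14*y^2/9 + 2*y/3


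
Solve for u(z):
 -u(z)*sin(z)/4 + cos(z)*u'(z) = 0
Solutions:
 u(z) = C1/cos(z)^(1/4)


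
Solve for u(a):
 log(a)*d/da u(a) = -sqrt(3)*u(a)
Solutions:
 u(a) = C1*exp(-sqrt(3)*li(a))


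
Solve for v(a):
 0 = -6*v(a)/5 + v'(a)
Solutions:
 v(a) = C1*exp(6*a/5)


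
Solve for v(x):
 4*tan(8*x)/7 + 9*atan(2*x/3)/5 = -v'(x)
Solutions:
 v(x) = C1 - 9*x*atan(2*x/3)/5 + 27*log(4*x^2 + 9)/20 + log(cos(8*x))/14


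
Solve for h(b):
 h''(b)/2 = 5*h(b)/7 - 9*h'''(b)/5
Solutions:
 h(b) = C1*exp(-b*(35*35^(1/3)/(54*sqrt(26034) + 8713)^(1/3) + 70 + 35^(2/3)*(54*sqrt(26034) + 8713)^(1/3))/756)*sin(sqrt(3)*35^(1/3)*b*(-35^(1/3)*(54*sqrt(26034) + 8713)^(1/3) + 35/(54*sqrt(26034) + 8713)^(1/3))/756) + C2*exp(-b*(35*35^(1/3)/(54*sqrt(26034) + 8713)^(1/3) + 70 + 35^(2/3)*(54*sqrt(26034) + 8713)^(1/3))/756)*cos(sqrt(3)*35^(1/3)*b*(-35^(1/3)*(54*sqrt(26034) + 8713)^(1/3) + 35/(54*sqrt(26034) + 8713)^(1/3))/756) + C3*exp(b*(-35 + 35*35^(1/3)/(54*sqrt(26034) + 8713)^(1/3) + 35^(2/3)*(54*sqrt(26034) + 8713)^(1/3))/378)


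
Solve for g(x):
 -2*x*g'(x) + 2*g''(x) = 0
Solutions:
 g(x) = C1 + C2*erfi(sqrt(2)*x/2)


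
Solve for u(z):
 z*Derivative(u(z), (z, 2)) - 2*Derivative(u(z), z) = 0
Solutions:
 u(z) = C1 + C2*z^3


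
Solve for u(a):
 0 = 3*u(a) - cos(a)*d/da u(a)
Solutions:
 u(a) = C1*(sin(a) + 1)^(3/2)/(sin(a) - 1)^(3/2)


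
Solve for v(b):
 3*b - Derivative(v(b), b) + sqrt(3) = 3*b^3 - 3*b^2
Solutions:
 v(b) = C1 - 3*b^4/4 + b^3 + 3*b^2/2 + sqrt(3)*b


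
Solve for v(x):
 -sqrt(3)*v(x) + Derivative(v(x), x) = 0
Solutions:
 v(x) = C1*exp(sqrt(3)*x)


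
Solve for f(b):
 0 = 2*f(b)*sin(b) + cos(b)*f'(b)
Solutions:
 f(b) = C1*cos(b)^2


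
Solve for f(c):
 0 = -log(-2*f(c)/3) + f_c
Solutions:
 -Integral(1/(log(-_y) - log(3) + log(2)), (_y, f(c))) = C1 - c


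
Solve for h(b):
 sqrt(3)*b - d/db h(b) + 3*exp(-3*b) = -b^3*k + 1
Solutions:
 h(b) = C1 + b^4*k/4 + sqrt(3)*b^2/2 - b - exp(-3*b)


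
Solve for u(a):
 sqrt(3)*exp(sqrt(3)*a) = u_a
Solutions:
 u(a) = C1 + exp(sqrt(3)*a)


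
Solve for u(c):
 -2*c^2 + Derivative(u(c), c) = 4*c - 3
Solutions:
 u(c) = C1 + 2*c^3/3 + 2*c^2 - 3*c


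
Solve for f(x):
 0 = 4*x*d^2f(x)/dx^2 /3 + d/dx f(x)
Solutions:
 f(x) = C1 + C2*x^(1/4)


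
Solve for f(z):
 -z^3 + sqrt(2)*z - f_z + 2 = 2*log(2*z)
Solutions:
 f(z) = C1 - z^4/4 + sqrt(2)*z^2/2 - 2*z*log(z) - z*log(4) + 4*z


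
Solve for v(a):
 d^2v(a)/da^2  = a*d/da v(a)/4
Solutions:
 v(a) = C1 + C2*erfi(sqrt(2)*a/4)


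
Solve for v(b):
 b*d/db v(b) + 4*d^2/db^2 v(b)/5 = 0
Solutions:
 v(b) = C1 + C2*erf(sqrt(10)*b/4)


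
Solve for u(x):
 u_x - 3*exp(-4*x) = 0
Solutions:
 u(x) = C1 - 3*exp(-4*x)/4


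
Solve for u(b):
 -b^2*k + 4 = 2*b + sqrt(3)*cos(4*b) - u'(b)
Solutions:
 u(b) = C1 + b^3*k/3 + b^2 - 4*b + sqrt(3)*sin(4*b)/4


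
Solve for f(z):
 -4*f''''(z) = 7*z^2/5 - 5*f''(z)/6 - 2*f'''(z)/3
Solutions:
 f(z) = C1 + C2*z + C3*exp(z*(1 - sqrt(31))/12) + C4*exp(z*(1 + sqrt(31))/12) + 7*z^4/50 - 56*z^3/125 + 5712*z^2/625


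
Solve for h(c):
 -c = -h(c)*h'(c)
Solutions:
 h(c) = -sqrt(C1 + c^2)
 h(c) = sqrt(C1 + c^2)


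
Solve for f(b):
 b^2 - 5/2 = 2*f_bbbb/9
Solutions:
 f(b) = C1 + C2*b + C3*b^2 + C4*b^3 + b^6/80 - 15*b^4/32


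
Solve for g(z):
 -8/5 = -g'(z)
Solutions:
 g(z) = C1 + 8*z/5


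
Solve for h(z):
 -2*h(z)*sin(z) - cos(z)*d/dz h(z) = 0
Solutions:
 h(z) = C1*cos(z)^2


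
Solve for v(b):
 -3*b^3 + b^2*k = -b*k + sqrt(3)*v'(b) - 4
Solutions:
 v(b) = C1 - sqrt(3)*b^4/4 + sqrt(3)*b^3*k/9 + sqrt(3)*b^2*k/6 + 4*sqrt(3)*b/3


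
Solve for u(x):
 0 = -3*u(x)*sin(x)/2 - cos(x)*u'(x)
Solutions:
 u(x) = C1*cos(x)^(3/2)


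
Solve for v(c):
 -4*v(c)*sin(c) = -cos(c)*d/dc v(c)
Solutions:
 v(c) = C1/cos(c)^4


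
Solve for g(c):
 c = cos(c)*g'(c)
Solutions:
 g(c) = C1 + Integral(c/cos(c), c)


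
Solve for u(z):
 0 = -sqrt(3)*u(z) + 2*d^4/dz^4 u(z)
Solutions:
 u(z) = C1*exp(-2^(3/4)*3^(1/8)*z/2) + C2*exp(2^(3/4)*3^(1/8)*z/2) + C3*sin(2^(3/4)*3^(1/8)*z/2) + C4*cos(2^(3/4)*3^(1/8)*z/2)


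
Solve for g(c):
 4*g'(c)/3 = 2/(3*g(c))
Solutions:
 g(c) = -sqrt(C1 + c)
 g(c) = sqrt(C1 + c)


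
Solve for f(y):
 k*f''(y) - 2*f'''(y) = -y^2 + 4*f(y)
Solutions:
 f(y) = C1*exp(y*(-k^2/(-k^3/8 + sqrt(-k^6 + (216 - k^3)^2)/8 + 27)^(1/3) + 2*k - 4*(-k^3/8 + sqrt(-k^6 + (216 - k^3)^2)/8 + 27)^(1/3))/12) + C2*exp(y*(-k^2/((-1 + sqrt(3)*I)*(-k^3/8 + sqrt(-k^6 + (216 - k^3)^2)/8 + 27)^(1/3)) + k + (-k^3/8 + sqrt(-k^6 + (216 - k^3)^2)/8 + 27)^(1/3) - sqrt(3)*I*(-k^3/8 + sqrt(-k^6 + (216 - k^3)^2)/8 + 27)^(1/3))/6) + C3*exp(y*(k^2/((1 + sqrt(3)*I)*(-k^3/8 + sqrt(-k^6 + (216 - k^3)^2)/8 + 27)^(1/3)) + k + (-k^3/8 + sqrt(-k^6 + (216 - k^3)^2)/8 + 27)^(1/3) + sqrt(3)*I*(-k^3/8 + sqrt(-k^6 + (216 - k^3)^2)/8 + 27)^(1/3))/6) + k/8 + y^2/4


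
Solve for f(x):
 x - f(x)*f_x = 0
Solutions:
 f(x) = -sqrt(C1 + x^2)
 f(x) = sqrt(C1 + x^2)


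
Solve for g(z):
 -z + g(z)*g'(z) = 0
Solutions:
 g(z) = -sqrt(C1 + z^2)
 g(z) = sqrt(C1 + z^2)


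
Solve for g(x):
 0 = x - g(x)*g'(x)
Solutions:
 g(x) = -sqrt(C1 + x^2)
 g(x) = sqrt(C1 + x^2)


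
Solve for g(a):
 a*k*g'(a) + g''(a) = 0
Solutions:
 g(a) = Piecewise((-sqrt(2)*sqrt(pi)*C1*erf(sqrt(2)*a*sqrt(k)/2)/(2*sqrt(k)) - C2, (k > 0) | (k < 0)), (-C1*a - C2, True))


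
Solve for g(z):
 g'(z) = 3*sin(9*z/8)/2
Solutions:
 g(z) = C1 - 4*cos(9*z/8)/3


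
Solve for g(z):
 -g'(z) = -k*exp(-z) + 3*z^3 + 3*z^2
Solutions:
 g(z) = C1 - k*exp(-z) - 3*z^4/4 - z^3


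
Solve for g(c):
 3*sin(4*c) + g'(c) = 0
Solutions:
 g(c) = C1 + 3*cos(4*c)/4


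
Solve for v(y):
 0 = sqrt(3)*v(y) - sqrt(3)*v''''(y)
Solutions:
 v(y) = C1*exp(-y) + C2*exp(y) + C3*sin(y) + C4*cos(y)


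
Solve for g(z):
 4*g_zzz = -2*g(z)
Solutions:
 g(z) = C3*exp(-2^(2/3)*z/2) + (C1*sin(2^(2/3)*sqrt(3)*z/4) + C2*cos(2^(2/3)*sqrt(3)*z/4))*exp(2^(2/3)*z/4)


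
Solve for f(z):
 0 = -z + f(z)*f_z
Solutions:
 f(z) = -sqrt(C1 + z^2)
 f(z) = sqrt(C1 + z^2)


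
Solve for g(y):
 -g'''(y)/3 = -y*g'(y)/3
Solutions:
 g(y) = C1 + Integral(C2*airyai(y) + C3*airybi(y), y)


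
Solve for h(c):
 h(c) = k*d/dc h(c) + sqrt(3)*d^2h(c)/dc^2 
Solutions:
 h(c) = C1*exp(sqrt(3)*c*(-k + sqrt(k^2 + 4*sqrt(3)))/6) + C2*exp(-sqrt(3)*c*(k + sqrt(k^2 + 4*sqrt(3)))/6)


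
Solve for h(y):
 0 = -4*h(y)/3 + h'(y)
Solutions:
 h(y) = C1*exp(4*y/3)


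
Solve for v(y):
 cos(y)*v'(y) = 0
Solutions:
 v(y) = C1


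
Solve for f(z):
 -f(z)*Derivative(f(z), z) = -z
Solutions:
 f(z) = -sqrt(C1 + z^2)
 f(z) = sqrt(C1 + z^2)


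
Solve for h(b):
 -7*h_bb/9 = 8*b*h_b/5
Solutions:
 h(b) = C1 + C2*erf(6*sqrt(35)*b/35)


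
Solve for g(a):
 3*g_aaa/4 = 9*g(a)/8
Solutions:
 g(a) = C3*exp(2^(2/3)*3^(1/3)*a/2) + (C1*sin(2^(2/3)*3^(5/6)*a/4) + C2*cos(2^(2/3)*3^(5/6)*a/4))*exp(-2^(2/3)*3^(1/3)*a/4)


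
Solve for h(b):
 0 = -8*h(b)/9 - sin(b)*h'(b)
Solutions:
 h(b) = C1*(cos(b) + 1)^(4/9)/(cos(b) - 1)^(4/9)


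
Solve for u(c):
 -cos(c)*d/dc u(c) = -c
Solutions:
 u(c) = C1 + Integral(c/cos(c), c)


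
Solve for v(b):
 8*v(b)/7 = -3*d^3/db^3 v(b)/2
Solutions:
 v(b) = C3*exp(-2*2^(1/3)*21^(2/3)*b/21) + (C1*sin(2^(1/3)*3^(1/6)*7^(2/3)*b/7) + C2*cos(2^(1/3)*3^(1/6)*7^(2/3)*b/7))*exp(2^(1/3)*21^(2/3)*b/21)


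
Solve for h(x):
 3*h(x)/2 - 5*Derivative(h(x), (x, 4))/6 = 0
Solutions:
 h(x) = C1*exp(-sqrt(3)*5^(3/4)*x/5) + C2*exp(sqrt(3)*5^(3/4)*x/5) + C3*sin(sqrt(3)*5^(3/4)*x/5) + C4*cos(sqrt(3)*5^(3/4)*x/5)


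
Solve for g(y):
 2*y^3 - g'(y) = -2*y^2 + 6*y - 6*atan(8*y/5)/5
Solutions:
 g(y) = C1 + y^4/2 + 2*y^3/3 - 3*y^2 + 6*y*atan(8*y/5)/5 - 3*log(64*y^2 + 25)/8


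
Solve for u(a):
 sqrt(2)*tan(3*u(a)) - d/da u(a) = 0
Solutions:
 u(a) = -asin(C1*exp(3*sqrt(2)*a))/3 + pi/3
 u(a) = asin(C1*exp(3*sqrt(2)*a))/3


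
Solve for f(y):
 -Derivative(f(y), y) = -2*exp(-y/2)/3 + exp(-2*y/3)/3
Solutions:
 f(y) = C1 - 4*exp(-y/2)/3 + exp(-2*y/3)/2


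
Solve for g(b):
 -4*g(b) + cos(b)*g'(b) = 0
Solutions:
 g(b) = C1*(sin(b)^2 + 2*sin(b) + 1)/(sin(b)^2 - 2*sin(b) + 1)


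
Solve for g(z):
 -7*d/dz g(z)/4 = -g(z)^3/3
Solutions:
 g(z) = -sqrt(42)*sqrt(-1/(C1 + 4*z))/2
 g(z) = sqrt(42)*sqrt(-1/(C1 + 4*z))/2


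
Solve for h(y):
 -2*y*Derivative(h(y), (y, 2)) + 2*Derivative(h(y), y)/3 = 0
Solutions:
 h(y) = C1 + C2*y^(4/3)


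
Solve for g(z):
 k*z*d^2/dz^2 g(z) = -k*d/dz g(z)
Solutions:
 g(z) = C1 + C2*log(z)


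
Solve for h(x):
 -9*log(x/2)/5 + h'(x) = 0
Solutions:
 h(x) = C1 + 9*x*log(x)/5 - 9*x/5 - 9*x*log(2)/5


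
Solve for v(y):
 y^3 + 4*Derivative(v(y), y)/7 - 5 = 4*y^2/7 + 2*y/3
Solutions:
 v(y) = C1 - 7*y^4/16 + y^3/3 + 7*y^2/12 + 35*y/4


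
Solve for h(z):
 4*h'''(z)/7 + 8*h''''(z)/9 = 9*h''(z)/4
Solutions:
 h(z) = C1 + C2*z + C3*exp(9*z*(-2 + sqrt(102))/56) + C4*exp(-9*z*(2 + sqrt(102))/56)


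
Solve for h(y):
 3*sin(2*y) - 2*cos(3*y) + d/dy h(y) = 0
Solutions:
 h(y) = C1 + 2*sin(3*y)/3 + 3*cos(2*y)/2


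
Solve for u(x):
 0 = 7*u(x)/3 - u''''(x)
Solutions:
 u(x) = C1*exp(-3^(3/4)*7^(1/4)*x/3) + C2*exp(3^(3/4)*7^(1/4)*x/3) + C3*sin(3^(3/4)*7^(1/4)*x/3) + C4*cos(3^(3/4)*7^(1/4)*x/3)


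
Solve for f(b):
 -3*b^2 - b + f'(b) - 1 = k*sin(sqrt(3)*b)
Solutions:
 f(b) = C1 + b^3 + b^2/2 + b - sqrt(3)*k*cos(sqrt(3)*b)/3


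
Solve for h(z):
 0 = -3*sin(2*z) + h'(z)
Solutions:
 h(z) = C1 - 3*cos(2*z)/2


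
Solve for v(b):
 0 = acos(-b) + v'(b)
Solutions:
 v(b) = C1 - b*acos(-b) - sqrt(1 - b^2)


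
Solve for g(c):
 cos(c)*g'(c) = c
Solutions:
 g(c) = C1 + Integral(c/cos(c), c)


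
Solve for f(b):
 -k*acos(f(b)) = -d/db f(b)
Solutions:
 Integral(1/acos(_y), (_y, f(b))) = C1 + b*k


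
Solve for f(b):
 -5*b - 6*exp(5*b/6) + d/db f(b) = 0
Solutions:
 f(b) = C1 + 5*b^2/2 + 36*exp(5*b/6)/5


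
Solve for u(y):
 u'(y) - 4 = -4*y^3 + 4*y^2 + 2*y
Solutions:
 u(y) = C1 - y^4 + 4*y^3/3 + y^2 + 4*y


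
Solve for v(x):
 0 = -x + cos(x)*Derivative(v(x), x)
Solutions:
 v(x) = C1 + Integral(x/cos(x), x)


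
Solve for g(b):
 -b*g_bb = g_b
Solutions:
 g(b) = C1 + C2*log(b)


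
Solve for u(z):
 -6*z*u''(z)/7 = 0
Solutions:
 u(z) = C1 + C2*z


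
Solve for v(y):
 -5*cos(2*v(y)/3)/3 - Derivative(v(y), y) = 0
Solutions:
 5*y/3 - 3*log(sin(2*v(y)/3) - 1)/4 + 3*log(sin(2*v(y)/3) + 1)/4 = C1


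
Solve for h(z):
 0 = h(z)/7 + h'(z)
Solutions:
 h(z) = C1*exp(-z/7)


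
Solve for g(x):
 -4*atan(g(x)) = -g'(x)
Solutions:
 Integral(1/atan(_y), (_y, g(x))) = C1 + 4*x


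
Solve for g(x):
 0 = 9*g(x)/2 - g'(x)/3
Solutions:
 g(x) = C1*exp(27*x/2)


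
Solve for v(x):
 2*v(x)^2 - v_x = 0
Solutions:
 v(x) = -1/(C1 + 2*x)


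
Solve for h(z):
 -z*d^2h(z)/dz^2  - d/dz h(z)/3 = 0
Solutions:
 h(z) = C1 + C2*z^(2/3)


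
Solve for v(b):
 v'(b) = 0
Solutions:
 v(b) = C1


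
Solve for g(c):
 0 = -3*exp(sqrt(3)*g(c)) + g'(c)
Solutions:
 g(c) = sqrt(3)*(2*log(-1/(C1 + 3*c)) - log(3))/6


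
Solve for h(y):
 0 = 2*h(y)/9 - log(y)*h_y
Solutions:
 h(y) = C1*exp(2*li(y)/9)


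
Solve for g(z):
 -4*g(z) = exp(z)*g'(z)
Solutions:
 g(z) = C1*exp(4*exp(-z))


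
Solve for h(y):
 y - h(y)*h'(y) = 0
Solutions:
 h(y) = -sqrt(C1 + y^2)
 h(y) = sqrt(C1 + y^2)


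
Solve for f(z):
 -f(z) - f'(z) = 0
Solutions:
 f(z) = C1*exp(-z)


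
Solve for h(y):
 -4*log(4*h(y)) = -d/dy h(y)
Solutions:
 -Integral(1/(log(_y) + 2*log(2)), (_y, h(y)))/4 = C1 - y


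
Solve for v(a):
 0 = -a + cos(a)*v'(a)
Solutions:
 v(a) = C1 + Integral(a/cos(a), a)


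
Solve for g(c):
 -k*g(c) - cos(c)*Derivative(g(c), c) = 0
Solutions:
 g(c) = C1*exp(k*(log(sin(c) - 1) - log(sin(c) + 1))/2)


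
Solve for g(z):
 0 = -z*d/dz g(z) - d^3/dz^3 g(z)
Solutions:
 g(z) = C1 + Integral(C2*airyai(-z) + C3*airybi(-z), z)


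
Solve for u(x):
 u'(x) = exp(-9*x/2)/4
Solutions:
 u(x) = C1 - exp(-9*x/2)/18


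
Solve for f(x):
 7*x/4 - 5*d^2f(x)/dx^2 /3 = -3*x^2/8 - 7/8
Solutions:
 f(x) = C1 + C2*x + 3*x^4/160 + 7*x^3/40 + 21*x^2/80


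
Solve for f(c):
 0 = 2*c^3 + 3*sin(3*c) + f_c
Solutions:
 f(c) = C1 - c^4/2 + cos(3*c)


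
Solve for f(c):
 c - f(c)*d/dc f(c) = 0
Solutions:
 f(c) = -sqrt(C1 + c^2)
 f(c) = sqrt(C1 + c^2)


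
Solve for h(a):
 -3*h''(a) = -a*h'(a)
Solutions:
 h(a) = C1 + C2*erfi(sqrt(6)*a/6)


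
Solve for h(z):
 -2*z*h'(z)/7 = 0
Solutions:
 h(z) = C1


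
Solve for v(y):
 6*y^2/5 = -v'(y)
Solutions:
 v(y) = C1 - 2*y^3/5


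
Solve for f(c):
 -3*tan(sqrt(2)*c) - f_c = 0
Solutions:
 f(c) = C1 + 3*sqrt(2)*log(cos(sqrt(2)*c))/2


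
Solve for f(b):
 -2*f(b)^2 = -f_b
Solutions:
 f(b) = -1/(C1 + 2*b)


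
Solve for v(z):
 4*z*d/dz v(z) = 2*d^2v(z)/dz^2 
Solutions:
 v(z) = C1 + C2*erfi(z)


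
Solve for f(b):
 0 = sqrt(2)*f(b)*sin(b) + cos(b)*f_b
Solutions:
 f(b) = C1*cos(b)^(sqrt(2))


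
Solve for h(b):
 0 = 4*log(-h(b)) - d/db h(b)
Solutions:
 -li(-h(b)) = C1 + 4*b


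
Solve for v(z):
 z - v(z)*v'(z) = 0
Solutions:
 v(z) = -sqrt(C1 + z^2)
 v(z) = sqrt(C1 + z^2)


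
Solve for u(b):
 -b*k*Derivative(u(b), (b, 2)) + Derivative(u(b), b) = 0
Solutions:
 u(b) = C1 + b^(((re(k) + 1)*re(k) + im(k)^2)/(re(k)^2 + im(k)^2))*(C2*sin(log(b)*Abs(im(k))/(re(k)^2 + im(k)^2)) + C3*cos(log(b)*im(k)/(re(k)^2 + im(k)^2)))


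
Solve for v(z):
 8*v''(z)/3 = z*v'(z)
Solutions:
 v(z) = C1 + C2*erfi(sqrt(3)*z/4)


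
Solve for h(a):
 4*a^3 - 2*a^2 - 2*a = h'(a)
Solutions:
 h(a) = C1 + a^4 - 2*a^3/3 - a^2


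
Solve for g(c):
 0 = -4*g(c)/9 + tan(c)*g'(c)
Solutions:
 g(c) = C1*sin(c)^(4/9)


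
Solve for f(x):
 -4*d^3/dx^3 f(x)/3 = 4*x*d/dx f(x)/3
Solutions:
 f(x) = C1 + Integral(C2*airyai(-x) + C3*airybi(-x), x)


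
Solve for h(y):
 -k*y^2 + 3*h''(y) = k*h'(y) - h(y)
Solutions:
 h(y) = C1*exp(y*(k - sqrt(k^2 - 12))/6) + C2*exp(y*(k + sqrt(k^2 - 12))/6) + 2*k^3 + 2*k^2*y + k*y^2 - 6*k


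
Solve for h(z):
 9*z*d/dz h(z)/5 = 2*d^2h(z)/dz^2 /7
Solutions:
 h(z) = C1 + C2*erfi(3*sqrt(35)*z/10)


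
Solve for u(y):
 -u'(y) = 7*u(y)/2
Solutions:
 u(y) = C1*exp(-7*y/2)


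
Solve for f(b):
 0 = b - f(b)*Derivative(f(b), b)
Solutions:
 f(b) = -sqrt(C1 + b^2)
 f(b) = sqrt(C1 + b^2)


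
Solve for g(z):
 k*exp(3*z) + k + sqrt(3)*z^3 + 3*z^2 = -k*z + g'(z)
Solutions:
 g(z) = C1 + k*z^2/2 + k*z + k*exp(3*z)/3 + sqrt(3)*z^4/4 + z^3


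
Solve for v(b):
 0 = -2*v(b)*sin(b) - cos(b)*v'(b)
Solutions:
 v(b) = C1*cos(b)^2


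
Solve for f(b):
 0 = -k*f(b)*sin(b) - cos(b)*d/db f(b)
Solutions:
 f(b) = C1*exp(k*log(cos(b)))


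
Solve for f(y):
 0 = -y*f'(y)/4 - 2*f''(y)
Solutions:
 f(y) = C1 + C2*erf(y/4)


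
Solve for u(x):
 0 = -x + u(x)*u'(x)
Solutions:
 u(x) = -sqrt(C1 + x^2)
 u(x) = sqrt(C1 + x^2)


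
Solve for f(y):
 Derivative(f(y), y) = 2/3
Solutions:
 f(y) = C1 + 2*y/3


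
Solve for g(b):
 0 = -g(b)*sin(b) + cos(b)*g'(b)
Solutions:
 g(b) = C1/cos(b)


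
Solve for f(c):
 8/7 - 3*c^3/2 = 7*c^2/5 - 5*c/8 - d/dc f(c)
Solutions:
 f(c) = C1 + 3*c^4/8 + 7*c^3/15 - 5*c^2/16 - 8*c/7


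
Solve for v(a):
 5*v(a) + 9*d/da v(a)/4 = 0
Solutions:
 v(a) = C1*exp(-20*a/9)


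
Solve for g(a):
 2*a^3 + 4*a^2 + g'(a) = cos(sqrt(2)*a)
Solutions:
 g(a) = C1 - a^4/2 - 4*a^3/3 + sqrt(2)*sin(sqrt(2)*a)/2


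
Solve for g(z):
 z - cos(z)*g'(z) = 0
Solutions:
 g(z) = C1 + Integral(z/cos(z), z)


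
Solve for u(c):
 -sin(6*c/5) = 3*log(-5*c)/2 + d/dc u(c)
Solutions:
 u(c) = C1 - 3*c*log(-c)/2 - 3*c*log(5)/2 + 3*c/2 + 5*cos(6*c/5)/6


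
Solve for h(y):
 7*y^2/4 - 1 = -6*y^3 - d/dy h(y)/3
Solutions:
 h(y) = C1 - 9*y^4/2 - 7*y^3/4 + 3*y


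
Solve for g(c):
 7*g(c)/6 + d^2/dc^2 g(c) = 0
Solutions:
 g(c) = C1*sin(sqrt(42)*c/6) + C2*cos(sqrt(42)*c/6)


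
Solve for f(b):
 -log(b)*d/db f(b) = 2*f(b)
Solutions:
 f(b) = C1*exp(-2*li(b))


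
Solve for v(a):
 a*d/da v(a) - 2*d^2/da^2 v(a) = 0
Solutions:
 v(a) = C1 + C2*erfi(a/2)


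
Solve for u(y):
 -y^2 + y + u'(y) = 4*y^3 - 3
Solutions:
 u(y) = C1 + y^4 + y^3/3 - y^2/2 - 3*y


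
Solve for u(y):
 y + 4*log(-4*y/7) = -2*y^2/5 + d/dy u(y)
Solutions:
 u(y) = C1 + 2*y^3/15 + y^2/2 + 4*y*log(-y) + 4*y*(-log(7) - 1 + 2*log(2))


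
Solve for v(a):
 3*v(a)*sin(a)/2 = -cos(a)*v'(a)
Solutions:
 v(a) = C1*cos(a)^(3/2)


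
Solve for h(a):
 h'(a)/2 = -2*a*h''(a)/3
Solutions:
 h(a) = C1 + C2*a^(1/4)


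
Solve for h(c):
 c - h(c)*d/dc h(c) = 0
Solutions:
 h(c) = -sqrt(C1 + c^2)
 h(c) = sqrt(C1 + c^2)


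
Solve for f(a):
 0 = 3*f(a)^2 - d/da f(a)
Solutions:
 f(a) = -1/(C1 + 3*a)


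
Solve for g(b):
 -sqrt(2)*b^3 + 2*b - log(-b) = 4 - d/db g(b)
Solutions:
 g(b) = C1 + sqrt(2)*b^4/4 - b^2 + b*log(-b) + 3*b


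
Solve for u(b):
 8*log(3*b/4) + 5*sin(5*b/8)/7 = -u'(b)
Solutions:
 u(b) = C1 - 8*b*log(b) - 8*b*log(3) + 8*b + 16*b*log(2) + 8*cos(5*b/8)/7


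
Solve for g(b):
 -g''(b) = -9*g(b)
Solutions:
 g(b) = C1*exp(-3*b) + C2*exp(3*b)


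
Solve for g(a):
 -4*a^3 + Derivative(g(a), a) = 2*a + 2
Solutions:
 g(a) = C1 + a^4 + a^2 + 2*a


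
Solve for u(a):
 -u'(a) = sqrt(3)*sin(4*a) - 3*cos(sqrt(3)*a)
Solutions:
 u(a) = C1 + sqrt(3)*sin(sqrt(3)*a) + sqrt(3)*cos(4*a)/4


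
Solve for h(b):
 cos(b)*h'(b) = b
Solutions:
 h(b) = C1 + Integral(b/cos(b), b)


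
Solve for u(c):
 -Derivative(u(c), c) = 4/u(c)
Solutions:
 u(c) = -sqrt(C1 - 8*c)
 u(c) = sqrt(C1 - 8*c)


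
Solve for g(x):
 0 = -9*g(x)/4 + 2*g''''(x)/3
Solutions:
 g(x) = C1*exp(-2^(1/4)*3^(3/4)*x/2) + C2*exp(2^(1/4)*3^(3/4)*x/2) + C3*sin(2^(1/4)*3^(3/4)*x/2) + C4*cos(2^(1/4)*3^(3/4)*x/2)


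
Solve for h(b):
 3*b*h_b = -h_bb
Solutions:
 h(b) = C1 + C2*erf(sqrt(6)*b/2)


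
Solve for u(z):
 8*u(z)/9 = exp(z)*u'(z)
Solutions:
 u(z) = C1*exp(-8*exp(-z)/9)


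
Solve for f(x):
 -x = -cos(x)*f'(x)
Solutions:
 f(x) = C1 + Integral(x/cos(x), x)


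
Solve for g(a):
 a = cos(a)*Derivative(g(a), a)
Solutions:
 g(a) = C1 + Integral(a/cos(a), a)


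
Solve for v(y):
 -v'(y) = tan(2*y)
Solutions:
 v(y) = C1 + log(cos(2*y))/2


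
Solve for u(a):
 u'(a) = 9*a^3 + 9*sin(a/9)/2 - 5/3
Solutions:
 u(a) = C1 + 9*a^4/4 - 5*a/3 - 81*cos(a/9)/2


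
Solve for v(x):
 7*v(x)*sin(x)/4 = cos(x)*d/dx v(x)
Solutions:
 v(x) = C1/cos(x)^(7/4)


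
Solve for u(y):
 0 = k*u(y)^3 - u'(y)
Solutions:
 u(y) = -sqrt(2)*sqrt(-1/(C1 + k*y))/2
 u(y) = sqrt(2)*sqrt(-1/(C1 + k*y))/2


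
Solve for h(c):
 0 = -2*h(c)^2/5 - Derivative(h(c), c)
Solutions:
 h(c) = 5/(C1 + 2*c)


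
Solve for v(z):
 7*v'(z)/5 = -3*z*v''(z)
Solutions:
 v(z) = C1 + C2*z^(8/15)


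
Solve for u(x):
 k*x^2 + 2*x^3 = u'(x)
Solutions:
 u(x) = C1 + k*x^3/3 + x^4/2


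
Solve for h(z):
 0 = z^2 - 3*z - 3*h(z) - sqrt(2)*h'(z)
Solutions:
 h(z) = C1*exp(-3*sqrt(2)*z/2) + z^2/3 - z - 2*sqrt(2)*z/9 + 4/27 + sqrt(2)/3
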